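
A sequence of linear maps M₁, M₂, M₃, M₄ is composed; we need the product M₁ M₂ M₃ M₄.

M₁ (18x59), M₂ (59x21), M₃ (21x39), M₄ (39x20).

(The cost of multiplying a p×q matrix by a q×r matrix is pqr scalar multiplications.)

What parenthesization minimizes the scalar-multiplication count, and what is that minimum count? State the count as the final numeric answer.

46242

Adjacent pairs: M₁M₂ = 18·59·21 = 22302; M₂M₃ = 59·21·39 = 48321; M₃M₄ = 21·39·20 = 16380.
Length 3: M₁..M₃: k=1: 0+48321+18·59·39=89739; k=2: 22302+0+18·21·39=37044 → min 37044 | M₂..M₄: k=2: 0+16380+59·21·20=41160; k=3: 48321+0+59·39·20=94341 → min 41160.
Length 4: M₁..M₄: k=1: 0+41160+18·59·20=62400; k=2: 22302+16380+18·21·20=46242; k=3: 37044+0+18·39·20=51084 → min 46242.
Optimal parenthesization: ((M₁ M₂) (M₃ M₄)) with cost 46242.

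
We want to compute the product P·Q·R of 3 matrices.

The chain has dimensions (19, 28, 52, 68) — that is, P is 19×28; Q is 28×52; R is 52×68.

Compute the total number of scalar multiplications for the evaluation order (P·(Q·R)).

(Q·R): 28×52 by 52×68 → 28×68, cost 28·52·68 = 99008
(P·(Q·R)): 19×28 by 28×68 → 19×68, cost 19·28·68 = 36176; cumulative 135184
Total: 135184 scalar multiplications.

135184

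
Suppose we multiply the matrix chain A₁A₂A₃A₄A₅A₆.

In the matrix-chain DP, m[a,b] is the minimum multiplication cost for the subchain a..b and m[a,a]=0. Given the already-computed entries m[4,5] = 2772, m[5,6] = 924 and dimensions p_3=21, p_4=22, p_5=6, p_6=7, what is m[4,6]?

3654

m[4,6] = min over k∈[4,5] of m[4,k]+m[k+1,6]+p_{3}·p_k·p_{6}.
k=4: 0 + 924 + 21·22·7 = 4158; k=5: 2772 + 0 + 21·6·7 = 3654.
Minimum: 3654 at k=5.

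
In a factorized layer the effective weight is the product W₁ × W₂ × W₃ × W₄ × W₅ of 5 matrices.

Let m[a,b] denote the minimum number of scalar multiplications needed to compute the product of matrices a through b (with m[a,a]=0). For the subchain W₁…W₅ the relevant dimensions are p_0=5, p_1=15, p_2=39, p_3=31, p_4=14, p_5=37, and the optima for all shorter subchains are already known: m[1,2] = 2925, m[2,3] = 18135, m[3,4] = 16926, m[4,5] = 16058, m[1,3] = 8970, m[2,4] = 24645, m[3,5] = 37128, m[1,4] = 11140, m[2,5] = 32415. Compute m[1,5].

13730

m[1,5] = min over k∈[1,4] of m[1,k]+m[k+1,5]+p_{0}·p_k·p_{5}.
k=1: 0 + 32415 + 5·15·37 = 35190; k=2: 2925 + 37128 + 5·39·37 = 47268; k=3: 8970 + 16058 + 5·31·37 = 30763; k=4: 11140 + 0 + 5·14·37 = 13730.
Minimum: 13730 at k=4.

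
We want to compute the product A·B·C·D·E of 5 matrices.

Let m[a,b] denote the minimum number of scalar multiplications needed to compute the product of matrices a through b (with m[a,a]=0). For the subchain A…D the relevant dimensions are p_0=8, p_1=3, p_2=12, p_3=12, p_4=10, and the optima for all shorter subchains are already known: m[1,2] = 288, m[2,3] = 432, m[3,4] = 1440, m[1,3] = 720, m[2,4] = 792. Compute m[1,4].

m[1,4] = min over k∈[1,3] of m[1,k]+m[k+1,4]+p_{0}·p_k·p_{4}.
k=1: 0 + 792 + 8·3·10 = 1032; k=2: 288 + 1440 + 8·12·10 = 2688; k=3: 720 + 0 + 8·12·10 = 1680.
Minimum: 1032 at k=1.

1032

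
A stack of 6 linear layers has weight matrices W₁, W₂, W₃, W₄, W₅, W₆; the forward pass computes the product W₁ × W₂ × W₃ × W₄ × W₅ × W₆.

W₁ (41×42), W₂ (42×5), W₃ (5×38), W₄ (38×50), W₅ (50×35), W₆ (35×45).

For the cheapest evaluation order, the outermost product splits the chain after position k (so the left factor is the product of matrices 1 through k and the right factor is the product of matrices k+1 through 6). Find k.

Adjacent pairs: W₁W₂ = 41·42·5 = 8610; W₂W₃ = 42·5·38 = 7980; W₃W₄ = 5·38·50 = 9500; W₄W₅ = 38·50·35 = 66500; W₅W₆ = 50·35·45 = 78750.
Length 3: W₁..W₃: k=1: 0+7980+41·42·38=73416; k=2: 8610+0+41·5·38=16400 → min 16400 | W₂..W₄: k=2: 0+9500+42·5·50=20000; k=3: 7980+0+42·38·50=87780 → min 20000 | W₃..W₅: k=3: 0+66500+5·38·35=73150; k=4: 9500+0+5·50·35=18250 → min 18250 | W₄..W₆: k=4: 0+78750+38·50·45=164250; k=5: 66500+0+38·35·45=126350 → min 126350.
Length 4: W₁..W₄: k=1: 0+20000+41·42·50=106100; k=2: 8610+9500+41·5·50=28360; k=3: 16400+0+41·38·50=94300 → min 28360 | W₂..W₅: k=2: 0+18250+42·5·35=25600; k=3: 7980+66500+42·38·35=130340; k=4: 20000+0+42·50·35=93500 → min 25600 | W₃..W₆: k=3: 0+126350+5·38·45=134900; k=4: 9500+78750+5·50·45=99500; k=5: 18250+0+5·35·45=26125 → min 26125.
Length 5: W₁..W₅: k=1: 0+25600+41·42·35=85870; k=2: 8610+18250+41·5·35=34035; k=3: 16400+66500+41·38·35=137430; k=4: 28360+0+41·50·35=100110 → min 34035 | W₂..W₆: k=2: 0+26125+42·5·45=35575; k=3: 7980+126350+42·38·45=206150; k=4: 20000+78750+42·50·45=193250; k=5: 25600+0+42·35·45=91750 → min 35575.
Top-level splits: k=1: (W₁..W₁)·(W₂..W₆) → 0+35575+41·42·45 = 113065; k=2: (W₁..W₂)·(W₃..W₆) → 8610+26125+41·5·45 = 43960; k=3: (W₁..W₃)·(W₄..W₆) → 16400+126350+41·38·45 = 212860; k=4: (W₁..W₄)·(W₅..W₆) → 28360+78750+41·50·45 = 199360; k=5: (W₁..W₅)·(W₆..W₆) → 34035+0+41·35·45 = 98610.
Best split is after W₂, i.e. k = 2.

2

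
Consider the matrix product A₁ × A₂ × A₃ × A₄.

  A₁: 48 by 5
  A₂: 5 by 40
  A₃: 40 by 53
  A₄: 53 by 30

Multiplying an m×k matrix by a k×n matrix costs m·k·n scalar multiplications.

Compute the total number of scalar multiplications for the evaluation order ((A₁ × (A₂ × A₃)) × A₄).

99640

(A₂ × A₃): 5×40 by 40×53 → 5×53, cost 5·40·53 = 10600
(A₁ × (A₂ × A₃)): 48×5 by 5×53 → 48×53, cost 48·5·53 = 12720; cumulative 23320
((A₁ × (A₂ × A₃)) × A₄): 48×53 by 53×30 → 48×30, cost 48·53·30 = 76320; cumulative 99640
Total: 99640 scalar multiplications.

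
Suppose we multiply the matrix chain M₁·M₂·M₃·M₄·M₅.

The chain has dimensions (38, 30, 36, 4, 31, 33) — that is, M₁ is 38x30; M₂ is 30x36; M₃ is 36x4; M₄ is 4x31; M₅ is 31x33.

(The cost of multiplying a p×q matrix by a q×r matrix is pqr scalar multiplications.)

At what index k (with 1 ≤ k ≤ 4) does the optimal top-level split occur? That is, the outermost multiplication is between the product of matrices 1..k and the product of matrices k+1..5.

Adjacent pairs: M₁M₂ = 38·30·36 = 41040; M₂M₃ = 30·36·4 = 4320; M₃M₄ = 36·4·31 = 4464; M₄M₅ = 4·31·33 = 4092.
Length 3: M₁..M₃: k=1: 0+4320+38·30·4=8880; k=2: 41040+0+38·36·4=46512 → min 8880 | M₂..M₄: k=2: 0+4464+30·36·31=37944; k=3: 4320+0+30·4·31=8040 → min 8040 | M₃..M₅: k=3: 0+4092+36·4·33=8844; k=4: 4464+0+36·31·33=41292 → min 8844.
Length 4: M₁..M₄: k=1: 0+8040+38·30·31=43380; k=2: 41040+4464+38·36·31=87912; k=3: 8880+0+38·4·31=13592 → min 13592 | M₂..M₅: k=2: 0+8844+30·36·33=44484; k=3: 4320+4092+30·4·33=12372; k=4: 8040+0+30·31·33=38730 → min 12372.
Top-level splits: k=1: (M₁..M₁)·(M₂..M₅) → 0+12372+38·30·33 = 49992; k=2: (M₁..M₂)·(M₃..M₅) → 41040+8844+38·36·33 = 95028; k=3: (M₁..M₃)·(M₄..M₅) → 8880+4092+38·4·33 = 17988; k=4: (M₁..M₄)·(M₅..M₅) → 13592+0+38·31·33 = 52466.
Best split is after M₃, i.e. k = 3.

3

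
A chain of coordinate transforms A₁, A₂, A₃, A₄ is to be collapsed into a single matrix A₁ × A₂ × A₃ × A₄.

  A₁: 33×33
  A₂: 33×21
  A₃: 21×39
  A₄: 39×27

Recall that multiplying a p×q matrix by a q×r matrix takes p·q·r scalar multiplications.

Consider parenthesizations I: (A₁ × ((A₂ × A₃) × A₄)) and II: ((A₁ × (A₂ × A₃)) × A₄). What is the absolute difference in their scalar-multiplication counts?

Order I = (A₁ × ((A₂ × A₃) × A₄)): (A₂ × A₃): 33×21 by 21×39 → 33×39, cost 33·21·39 = 27027; ((A₂ × A₃) × A₄): 33×39 by 39×27 → 33×27, cost 33·39·27 = 34749; cumulative 61776; (A₁ × ((A₂ × A₃) × A₄)): 33×33 by 33×27 → 33×27, cost 33·33·27 = 29403; cumulative 91179. Total 91179.
Order II = ((A₁ × (A₂ × A₃)) × A₄): (A₂ × A₃): 33×21 by 21×39 → 33×39, cost 33·21·39 = 27027; (A₁ × (A₂ × A₃)): 33×33 by 33×39 → 33×39, cost 33·33·39 = 42471; cumulative 69498; ((A₁ × (A₂ × A₃)) × A₄): 33×39 by 39×27 → 33×27, cost 33·39·27 = 34749; cumulative 104247. Total 104247.
Difference: |91179 − 104247| = 13068.

13068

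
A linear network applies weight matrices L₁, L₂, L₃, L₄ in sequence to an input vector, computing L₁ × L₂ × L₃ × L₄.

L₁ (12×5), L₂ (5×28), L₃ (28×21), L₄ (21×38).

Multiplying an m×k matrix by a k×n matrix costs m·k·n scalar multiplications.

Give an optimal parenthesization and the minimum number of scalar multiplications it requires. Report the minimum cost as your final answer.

9210

Adjacent pairs: L₁L₂ = 12·5·28 = 1680; L₂L₃ = 5·28·21 = 2940; L₃L₄ = 28·21·38 = 22344.
Length 3: L₁..L₃: k=1: 0+2940+12·5·21=4200; k=2: 1680+0+12·28·21=8736 → min 4200 | L₂..L₄: k=2: 0+22344+5·28·38=27664; k=3: 2940+0+5·21·38=6930 → min 6930.
Length 4: L₁..L₄: k=1: 0+6930+12·5·38=9210; k=2: 1680+22344+12·28·38=36792; k=3: 4200+0+12·21·38=13776 → min 9210.
Optimal parenthesization: (L₁ × ((L₂ × L₃) × L₄)) with cost 9210.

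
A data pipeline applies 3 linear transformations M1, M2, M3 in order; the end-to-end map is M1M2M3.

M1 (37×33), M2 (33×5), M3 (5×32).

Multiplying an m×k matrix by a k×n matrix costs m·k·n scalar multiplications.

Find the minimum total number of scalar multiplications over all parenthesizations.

Order (M1(M2M3)): (M2M3): 33×5 by 5×32 → 33×32, cost 33·5·32 = 5280; (M1(M2M3)): 37×33 by 33×32 → 37×32, cost 37·33·32 = 39072; cumulative 44352. Total 44352.
Order ((M1M2)M3): (M1M2): 37×33 by 33×5 → 37×5, cost 37·33·5 = 6105; ((M1M2)M3): 37×5 by 5×32 → 37×32, cost 37·5·32 = 5920; cumulative 12025. Total 12025.
Minimum: 12025.

12025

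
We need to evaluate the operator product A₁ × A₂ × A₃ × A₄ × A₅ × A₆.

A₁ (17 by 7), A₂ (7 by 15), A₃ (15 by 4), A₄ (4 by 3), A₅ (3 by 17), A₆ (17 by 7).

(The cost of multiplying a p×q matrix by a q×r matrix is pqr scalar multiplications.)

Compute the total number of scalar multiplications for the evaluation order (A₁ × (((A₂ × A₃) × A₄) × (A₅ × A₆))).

1841

(A₂ × A₃): 7×15 by 15×4 → 7×4, cost 7·15·4 = 420
((A₂ × A₃) × A₄): 7×4 by 4×3 → 7×3, cost 7·4·3 = 84; cumulative 504
(A₅ × A₆): 3×17 by 17×7 → 3×7, cost 3·17·7 = 357
(((A₂ × A₃) × A₄) × (A₅ × A₆)): 7×3 by 3×7 → 7×7, cost 7·3·7 = 147; cumulative 1008
(A₁ × (((A₂ × A₃) × A₄) × (A₅ × A₆))): 17×7 by 7×7 → 17×7, cost 17·7·7 = 833; cumulative 1841
Total: 1841 scalar multiplications.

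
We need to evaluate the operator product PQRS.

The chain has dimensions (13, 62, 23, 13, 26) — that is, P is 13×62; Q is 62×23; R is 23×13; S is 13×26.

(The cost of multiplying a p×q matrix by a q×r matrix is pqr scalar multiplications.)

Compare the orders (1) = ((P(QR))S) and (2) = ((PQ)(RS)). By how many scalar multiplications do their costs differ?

676

Order (1) = ((P(QR))S): (QR): 62×23 by 23×13 → 62×13, cost 62·23·13 = 18538; (P(QR)): 13×62 by 62×13 → 13×13, cost 13·62·13 = 10478; cumulative 29016; ((P(QR))S): 13×13 by 13×26 → 13×26, cost 13·13·26 = 4394; cumulative 33410. Total 33410.
Order (2) = ((PQ)(RS)): (PQ): 13×62 by 62×23 → 13×23, cost 13·62·23 = 18538; (RS): 23×13 by 13×26 → 23×26, cost 23·13·26 = 7774; ((PQ)(RS)): 13×23 by 23×26 → 13×26, cost 13·23·26 = 7774; cumulative 34086. Total 34086.
Difference: |33410 − 34086| = 676.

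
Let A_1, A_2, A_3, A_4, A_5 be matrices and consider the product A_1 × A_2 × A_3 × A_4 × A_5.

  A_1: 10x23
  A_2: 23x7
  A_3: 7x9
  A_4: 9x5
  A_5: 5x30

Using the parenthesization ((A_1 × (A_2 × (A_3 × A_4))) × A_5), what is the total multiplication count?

(A_3 × A_4): 7×9 by 9×5 → 7×5, cost 7·9·5 = 315
(A_2 × (A_3 × A_4)): 23×7 by 7×5 → 23×5, cost 23·7·5 = 805; cumulative 1120
(A_1 × (A_2 × (A_3 × A_4))): 10×23 by 23×5 → 10×5, cost 10·23·5 = 1150; cumulative 2270
((A_1 × (A_2 × (A_3 × A_4))) × A_5): 10×5 by 5×30 → 10×30, cost 10·5·30 = 1500; cumulative 3770
Total: 3770 scalar multiplications.

3770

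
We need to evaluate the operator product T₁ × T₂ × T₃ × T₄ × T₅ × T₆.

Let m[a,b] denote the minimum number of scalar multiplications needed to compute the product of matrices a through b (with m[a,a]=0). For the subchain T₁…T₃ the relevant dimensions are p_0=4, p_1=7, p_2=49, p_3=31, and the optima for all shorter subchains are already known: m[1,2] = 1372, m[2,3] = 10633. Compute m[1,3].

7448

m[1,3] = min over k∈[1,2] of m[1,k]+m[k+1,3]+p_{0}·p_k·p_{3}.
k=1: 0 + 10633 + 4·7·31 = 11501; k=2: 1372 + 0 + 4·49·31 = 7448.
Minimum: 7448 at k=2.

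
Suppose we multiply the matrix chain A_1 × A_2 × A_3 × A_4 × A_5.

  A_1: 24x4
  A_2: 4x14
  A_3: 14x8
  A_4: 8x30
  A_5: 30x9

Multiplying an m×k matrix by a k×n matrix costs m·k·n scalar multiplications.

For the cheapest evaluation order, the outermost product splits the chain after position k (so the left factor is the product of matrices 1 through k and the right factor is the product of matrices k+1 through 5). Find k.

1

Adjacent pairs: A_1A_2 = 24·4·14 = 1344; A_2A_3 = 4·14·8 = 448; A_3A_4 = 14·8·30 = 3360; A_4A_5 = 8·30·9 = 2160.
Length 3: A_1..A_3: k=1: 0+448+24·4·8=1216; k=2: 1344+0+24·14·8=4032 → min 1216 | A_2..A_4: k=2: 0+3360+4·14·30=5040; k=3: 448+0+4·8·30=1408 → min 1408 | A_3..A_5: k=3: 0+2160+14·8·9=3168; k=4: 3360+0+14·30·9=7140 → min 3168.
Length 4: A_1..A_4: k=1: 0+1408+24·4·30=4288; k=2: 1344+3360+24·14·30=14784; k=3: 1216+0+24·8·30=6976 → min 4288 | A_2..A_5: k=2: 0+3168+4·14·9=3672; k=3: 448+2160+4·8·9=2896; k=4: 1408+0+4·30·9=2488 → min 2488.
Top-level splits: k=1: (A_1..A_1)·(A_2..A_5) → 0+2488+24·4·9 = 3352; k=2: (A_1..A_2)·(A_3..A_5) → 1344+3168+24·14·9 = 7536; k=3: (A_1..A_3)·(A_4..A_5) → 1216+2160+24·8·9 = 5104; k=4: (A_1..A_4)·(A_5..A_5) → 4288+0+24·30·9 = 10768.
Best split is after A_1, i.e. k = 1.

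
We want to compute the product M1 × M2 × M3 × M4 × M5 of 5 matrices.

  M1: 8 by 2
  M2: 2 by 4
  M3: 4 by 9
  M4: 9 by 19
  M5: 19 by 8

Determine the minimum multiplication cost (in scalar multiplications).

Adjacent pairs: M1M2 = 8·2·4 = 64; M2M3 = 2·4·9 = 72; M3M4 = 4·9·19 = 684; M4M5 = 9·19·8 = 1368.
Length 3: M1..M3: k=1: 0+72+8·2·9=216; k=2: 64+0+8·4·9=352 → min 216 | M2..M4: k=2: 0+684+2·4·19=836; k=3: 72+0+2·9·19=414 → min 414 | M3..M5: k=3: 0+1368+4·9·8=1656; k=4: 684+0+4·19·8=1292 → min 1292.
Length 4: M1..M4: k=1: 0+414+8·2·19=718; k=2: 64+684+8·4·19=1356; k=3: 216+0+8·9·19=1584 → min 718 | M2..M5: k=2: 0+1292+2·4·8=1356; k=3: 72+1368+2·9·8=1584; k=4: 414+0+2·19·8=718 → min 718.
Length 5: M1..M5: k=1: 0+718+8·2·8=846; k=2: 64+1292+8·4·8=1612; k=3: 216+1368+8·9·8=2160; k=4: 718+0+8·19·8=1934 → min 846.
Optimal order: (M1 × (((M2 × M3) × M4) × M5)) with cost 846.

846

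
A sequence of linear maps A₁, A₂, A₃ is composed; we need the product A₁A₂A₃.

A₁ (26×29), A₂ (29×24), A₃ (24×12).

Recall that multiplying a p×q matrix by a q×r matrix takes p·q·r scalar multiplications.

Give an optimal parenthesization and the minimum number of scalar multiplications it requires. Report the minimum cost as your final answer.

17400

(A₁(A₂A₃)): cost 17400.
((A₁A₂)A₃): cost 25584.
Optimal: (A₁(A₂A₃)) with cost 17400.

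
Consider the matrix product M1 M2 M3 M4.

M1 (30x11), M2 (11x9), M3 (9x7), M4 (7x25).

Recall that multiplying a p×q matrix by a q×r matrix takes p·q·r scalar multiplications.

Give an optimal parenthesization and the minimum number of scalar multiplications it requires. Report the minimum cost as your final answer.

Adjacent pairs: M1M2 = 30·11·9 = 2970; M2M3 = 11·9·7 = 693; M3M4 = 9·7·25 = 1575.
Length 3: M1..M3: k=1: 0+693+30·11·7=3003; k=2: 2970+0+30·9·7=4860 → min 3003 | M2..M4: k=2: 0+1575+11·9·25=4050; k=3: 693+0+11·7·25=2618 → min 2618.
Length 4: M1..M4: k=1: 0+2618+30·11·25=10868; k=2: 2970+1575+30·9·25=11295; k=3: 3003+0+30·7·25=8253 → min 8253.
Optimal parenthesization: ((M1 (M2 M3)) M4) with cost 8253.

8253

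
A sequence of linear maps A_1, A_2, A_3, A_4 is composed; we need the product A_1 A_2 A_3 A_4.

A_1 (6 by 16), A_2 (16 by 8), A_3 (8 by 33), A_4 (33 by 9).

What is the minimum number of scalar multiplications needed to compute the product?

Adjacent pairs: A_1A_2 = 6·16·8 = 768; A_2A_3 = 16·8·33 = 4224; A_3A_4 = 8·33·9 = 2376.
Length 3: A_1..A_3: k=1: 0+4224+6·16·33=7392; k=2: 768+0+6·8·33=2352 → min 2352 | A_2..A_4: k=2: 0+2376+16·8·9=3528; k=3: 4224+0+16·33·9=8976 → min 3528.
Length 4: A_1..A_4: k=1: 0+3528+6·16·9=4392; k=2: 768+2376+6·8·9=3576; k=3: 2352+0+6·33·9=4134 → min 3576.
Optimal order: ((A_1 A_2) (A_3 A_4)) with cost 3576.

3576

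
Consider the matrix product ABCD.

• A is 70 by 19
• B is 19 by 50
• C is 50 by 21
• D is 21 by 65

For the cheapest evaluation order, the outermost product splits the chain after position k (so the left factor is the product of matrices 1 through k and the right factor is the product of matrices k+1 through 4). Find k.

Adjacent pairs: AB = 70·19·50 = 66500; BC = 19·50·21 = 19950; CD = 50·21·65 = 68250.
Length 3: A..C: k=1: 0+19950+70·19·21=47880; k=2: 66500+0+70·50·21=140000 → min 47880 | B..D: k=2: 0+68250+19·50·65=130000; k=3: 19950+0+19·21·65=45885 → min 45885.
Top-level splits: k=1: (A..A)·(B..D) → 0+45885+70·19·65 = 132335; k=2: (A..B)·(C..D) → 66500+68250+70·50·65 = 362250; k=3: (A..C)·(D..D) → 47880+0+70·21·65 = 143430.
Best split is after A, i.e. k = 1.

1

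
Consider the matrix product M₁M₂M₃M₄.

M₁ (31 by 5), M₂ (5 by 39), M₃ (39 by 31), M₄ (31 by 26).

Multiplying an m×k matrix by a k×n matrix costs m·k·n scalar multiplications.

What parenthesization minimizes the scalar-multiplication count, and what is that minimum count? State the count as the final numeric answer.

14105

Adjacent pairs: M₁M₂ = 31·5·39 = 6045; M₂M₃ = 5·39·31 = 6045; M₃M₄ = 39·31·26 = 31434.
Length 3: M₁..M₃: k=1: 0+6045+31·5·31=10850; k=2: 6045+0+31·39·31=43524 → min 10850 | M₂..M₄: k=2: 0+31434+5·39·26=36504; k=3: 6045+0+5·31·26=10075 → min 10075.
Length 4: M₁..M₄: k=1: 0+10075+31·5·26=14105; k=2: 6045+31434+31·39·26=68913; k=3: 10850+0+31·31·26=35836 → min 14105.
Optimal parenthesization: (M₁((M₂M₃)M₄)) with cost 14105.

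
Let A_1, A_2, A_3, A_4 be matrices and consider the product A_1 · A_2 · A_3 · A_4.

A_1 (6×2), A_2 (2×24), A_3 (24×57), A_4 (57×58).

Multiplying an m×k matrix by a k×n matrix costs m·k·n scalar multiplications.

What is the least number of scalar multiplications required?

10044

Adjacent pairs: A_1A_2 = 6·2·24 = 288; A_2A_3 = 2·24·57 = 2736; A_3A_4 = 24·57·58 = 79344.
Length 3: A_1..A_3: k=1: 0+2736+6·2·57=3420; k=2: 288+0+6·24·57=8496 → min 3420 | A_2..A_4: k=2: 0+79344+2·24·58=82128; k=3: 2736+0+2·57·58=9348 → min 9348.
Length 4: A_1..A_4: k=1: 0+9348+6·2·58=10044; k=2: 288+79344+6·24·58=87984; k=3: 3420+0+6·57·58=23256 → min 10044.
Optimal order: (A_1 · ((A_2 · A_3) · A_4)) with cost 10044.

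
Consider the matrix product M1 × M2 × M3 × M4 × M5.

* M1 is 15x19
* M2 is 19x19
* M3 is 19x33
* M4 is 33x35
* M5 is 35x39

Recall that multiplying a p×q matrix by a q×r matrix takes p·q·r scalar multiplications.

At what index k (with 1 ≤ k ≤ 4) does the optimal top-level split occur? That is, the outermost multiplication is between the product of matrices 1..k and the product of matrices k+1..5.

4

Adjacent pairs: M1M2 = 15·19·19 = 5415; M2M3 = 19·19·33 = 11913; M3M4 = 19·33·35 = 21945; M4M5 = 33·35·39 = 45045.
Length 3: M1..M3: k=1: 0+11913+15·19·33=21318; k=2: 5415+0+15·19·33=14820 → min 14820 | M2..M4: k=2: 0+21945+19·19·35=34580; k=3: 11913+0+19·33·35=33858 → min 33858 | M3..M5: k=3: 0+45045+19·33·39=69498; k=4: 21945+0+19·35·39=47880 → min 47880.
Length 4: M1..M4: k=1: 0+33858+15·19·35=43833; k=2: 5415+21945+15·19·35=37335; k=3: 14820+0+15·33·35=32145 → min 32145 | M2..M5: k=2: 0+47880+19·19·39=61959; k=3: 11913+45045+19·33·39=81411; k=4: 33858+0+19·35·39=59793 → min 59793.
Top-level splits: k=1: (M1..M1)·(M2..M5) → 0+59793+15·19·39 = 70908; k=2: (M1..M2)·(M3..M5) → 5415+47880+15·19·39 = 64410; k=3: (M1..M3)·(M4..M5) → 14820+45045+15·33·39 = 79170; k=4: (M1..M4)·(M5..M5) → 32145+0+15·35·39 = 52620.
Best split is after M4, i.e. k = 4.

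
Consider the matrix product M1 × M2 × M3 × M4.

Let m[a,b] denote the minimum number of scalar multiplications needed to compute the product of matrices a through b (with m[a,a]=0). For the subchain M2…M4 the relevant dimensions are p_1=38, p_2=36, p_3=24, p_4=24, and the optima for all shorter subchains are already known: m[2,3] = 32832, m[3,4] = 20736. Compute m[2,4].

53568

m[2,4] = min over k∈[2,3] of m[2,k]+m[k+1,4]+p_{1}·p_k·p_{4}.
k=2: 0 + 20736 + 38·36·24 = 53568; k=3: 32832 + 0 + 38·24·24 = 54720.
Minimum: 53568 at k=2.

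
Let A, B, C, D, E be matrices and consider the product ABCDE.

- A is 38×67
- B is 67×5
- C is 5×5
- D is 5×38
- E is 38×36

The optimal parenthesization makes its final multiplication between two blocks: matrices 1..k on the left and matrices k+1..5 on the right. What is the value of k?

Adjacent pairs: AB = 38·67·5 = 12730; BC = 67·5·5 = 1675; CD = 5·5·38 = 950; DE = 5·38·36 = 6840.
Length 3: A..C: k=1: 0+1675+38·67·5=14405; k=2: 12730+0+38·5·5=13680 → min 13680 | B..D: k=2: 0+950+67·5·38=13680; k=3: 1675+0+67·5·38=14405 → min 13680 | C..E: k=3: 0+6840+5·5·36=7740; k=4: 950+0+5·38·36=7790 → min 7740.
Length 4: A..D: k=1: 0+13680+38·67·38=110428; k=2: 12730+950+38·5·38=20900; k=3: 13680+0+38·5·38=20900 → min 20900 | B..E: k=2: 0+7740+67·5·36=19800; k=3: 1675+6840+67·5·36=20575; k=4: 13680+0+67·38·36=105336 → min 19800.
Top-level splits: k=1: (A..A)·(B..E) → 0+19800+38·67·36 = 111456; k=2: (A..B)·(C..E) → 12730+7740+38·5·36 = 27310; k=3: (A..C)·(D..E) → 13680+6840+38·5·36 = 27360; k=4: (A..D)·(E..E) → 20900+0+38·38·36 = 72884.
Best split is after B, i.e. k = 2.

2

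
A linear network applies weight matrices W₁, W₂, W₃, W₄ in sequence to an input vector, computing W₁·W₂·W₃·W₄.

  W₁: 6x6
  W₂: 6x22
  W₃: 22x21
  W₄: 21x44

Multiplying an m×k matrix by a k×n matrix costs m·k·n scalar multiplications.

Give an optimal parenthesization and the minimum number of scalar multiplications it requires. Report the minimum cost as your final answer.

Adjacent pairs: W₁W₂ = 6·6·22 = 792; W₂W₃ = 6·22·21 = 2772; W₃W₄ = 22·21·44 = 20328.
Length 3: W₁..W₃: k=1: 0+2772+6·6·21=3528; k=2: 792+0+6·22·21=3564 → min 3528 | W₂..W₄: k=2: 0+20328+6·22·44=26136; k=3: 2772+0+6·21·44=8316 → min 8316.
Length 4: W₁..W₄: k=1: 0+8316+6·6·44=9900; k=2: 792+20328+6·22·44=26928; k=3: 3528+0+6·21·44=9072 → min 9072.
Optimal parenthesization: ((W₁·(W₂·W₃))·W₄) with cost 9072.

9072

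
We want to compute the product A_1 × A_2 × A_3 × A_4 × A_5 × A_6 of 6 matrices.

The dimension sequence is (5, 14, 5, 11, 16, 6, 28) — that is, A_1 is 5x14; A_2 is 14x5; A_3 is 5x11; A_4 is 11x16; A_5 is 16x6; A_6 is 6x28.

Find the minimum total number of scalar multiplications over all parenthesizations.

Adjacent pairs: A_1A_2 = 5·14·5 = 350; A_2A_3 = 14·5·11 = 770; A_3A_4 = 5·11·16 = 880; A_4A_5 = 11·16·6 = 1056; A_5A_6 = 16·6·28 = 2688.
Length 3: A_1..A_3: k=1: 0+770+5·14·11=1540; k=2: 350+0+5·5·11=625 → min 625 | A_2..A_4: k=2: 0+880+14·5·16=2000; k=3: 770+0+14·11·16=3234 → min 2000 | A_3..A_5: k=3: 0+1056+5·11·6=1386; k=4: 880+0+5·16·6=1360 → min 1360 | A_4..A_6: k=4: 0+2688+11·16·28=7616; k=5: 1056+0+11·6·28=2904 → min 2904.
Length 4: A_1..A_4: k=1: 0+2000+5·14·16=3120; k=2: 350+880+5·5·16=1630; k=3: 625+0+5·11·16=1505 → min 1505 | A_2..A_5: k=2: 0+1360+14·5·6=1780; k=3: 770+1056+14·11·6=2750; k=4: 2000+0+14·16·6=3344 → min 1780 | A_3..A_6: k=3: 0+2904+5·11·28=4444; k=4: 880+2688+5·16·28=5808; k=5: 1360+0+5·6·28=2200 → min 2200.
Length 5: A_1..A_5: k=1: 0+1780+5·14·6=2200; k=2: 350+1360+5·5·6=1860; k=3: 625+1056+5·11·6=2011; k=4: 1505+0+5·16·6=1985 → min 1860 | A_2..A_6: k=2: 0+2200+14·5·28=4160; k=3: 770+2904+14·11·28=7986; k=4: 2000+2688+14·16·28=10960; k=5: 1780+0+14·6·28=4132 → min 4132.
Length 6: A_1..A_6: k=1: 0+4132+5·14·28=6092; k=2: 350+2200+5·5·28=3250; k=3: 625+2904+5·11·28=5069; k=4: 1505+2688+5·16·28=6433; k=5: 1860+0+5·6·28=2700 → min 2700.
Optimal order: (((A_1 × A_2) × ((A_3 × A_4) × A_5)) × A_6) with cost 2700.

2700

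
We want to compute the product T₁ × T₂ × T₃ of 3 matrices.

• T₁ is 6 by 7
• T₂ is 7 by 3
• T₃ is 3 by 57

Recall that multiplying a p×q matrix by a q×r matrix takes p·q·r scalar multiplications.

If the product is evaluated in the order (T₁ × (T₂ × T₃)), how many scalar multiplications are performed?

3591

(T₂ × T₃): 7×3 by 3×57 → 7×57, cost 7·3·57 = 1197
(T₁ × (T₂ × T₃)): 6×7 by 7×57 → 6×57, cost 6·7·57 = 2394; cumulative 3591
Total: 3591 scalar multiplications.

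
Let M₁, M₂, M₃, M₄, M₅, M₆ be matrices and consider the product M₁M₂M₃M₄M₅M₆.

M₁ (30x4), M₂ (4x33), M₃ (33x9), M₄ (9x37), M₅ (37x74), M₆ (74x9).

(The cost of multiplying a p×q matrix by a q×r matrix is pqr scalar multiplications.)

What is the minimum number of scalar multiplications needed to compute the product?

Adjacent pairs: M₁M₂ = 30·4·33 = 3960; M₂M₃ = 4·33·9 = 1188; M₃M₄ = 33·9·37 = 10989; M₄M₅ = 9·37·74 = 24642; M₅M₆ = 37·74·9 = 24642.
Length 3: M₁..M₃: k=1: 0+1188+30·4·9=2268; k=2: 3960+0+30·33·9=12870 → min 2268 | M₂..M₄: k=2: 0+10989+4·33·37=15873; k=3: 1188+0+4·9·37=2520 → min 2520 | M₃..M₅: k=3: 0+24642+33·9·74=46620; k=4: 10989+0+33·37·74=101343 → min 46620 | M₄..M₆: k=4: 0+24642+9·37·9=27639; k=5: 24642+0+9·74·9=30636 → min 27639.
Length 4: M₁..M₄: k=1: 0+2520+30·4·37=6960; k=2: 3960+10989+30·33·37=51579; k=3: 2268+0+30·9·37=12258 → min 6960 | M₂..M₅: k=2: 0+46620+4·33·74=56388; k=3: 1188+24642+4·9·74=28494; k=4: 2520+0+4·37·74=13472 → min 13472 | M₃..M₆: k=3: 0+27639+33·9·9=30312; k=4: 10989+24642+33·37·9=46620; k=5: 46620+0+33·74·9=68598 → min 30312.
Length 5: M₁..M₅: k=1: 0+13472+30·4·74=22352; k=2: 3960+46620+30·33·74=123840; k=3: 2268+24642+30·9·74=46890; k=4: 6960+0+30·37·74=89100 → min 22352 | M₂..M₆: k=2: 0+30312+4·33·9=31500; k=3: 1188+27639+4·9·9=29151; k=4: 2520+24642+4·37·9=28494; k=5: 13472+0+4·74·9=16136 → min 16136.
Length 6: M₁..M₆: k=1: 0+16136+30·4·9=17216; k=2: 3960+30312+30·33·9=43182; k=3: 2268+27639+30·9·9=32337; k=4: 6960+24642+30·37·9=41592; k=5: 22352+0+30·74·9=42332 → min 17216.
Optimal order: (M₁((((M₂M₃)M₄)M₅)M₆)) with cost 17216.

17216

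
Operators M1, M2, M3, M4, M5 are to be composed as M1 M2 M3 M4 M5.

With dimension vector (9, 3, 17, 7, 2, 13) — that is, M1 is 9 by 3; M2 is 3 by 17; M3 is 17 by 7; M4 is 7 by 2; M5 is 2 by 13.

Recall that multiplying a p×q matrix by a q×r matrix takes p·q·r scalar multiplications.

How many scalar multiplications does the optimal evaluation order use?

Adjacent pairs: M1M2 = 9·3·17 = 459; M2M3 = 3·17·7 = 357; M3M4 = 17·7·2 = 238; M4M5 = 7·2·13 = 182.
Length 3: M1..M3: k=1: 0+357+9·3·7=546; k=2: 459+0+9·17·7=1530 → min 546 | M2..M4: k=2: 0+238+3·17·2=340; k=3: 357+0+3·7·2=399 → min 340 | M3..M5: k=3: 0+182+17·7·13=1729; k=4: 238+0+17·2·13=680 → min 680.
Length 4: M1..M4: k=1: 0+340+9·3·2=394; k=2: 459+238+9·17·2=1003; k=3: 546+0+9·7·2=672 → min 394 | M2..M5: k=2: 0+680+3·17·13=1343; k=3: 357+182+3·7·13=812; k=4: 340+0+3·2·13=418 → min 418.
Length 5: M1..M5: k=1: 0+418+9·3·13=769; k=2: 459+680+9·17·13=3128; k=3: 546+182+9·7·13=1547; k=4: 394+0+9·2·13=628 → min 628.
Optimal order: ((M1 (M2 (M3 M4))) M5) with cost 628.

628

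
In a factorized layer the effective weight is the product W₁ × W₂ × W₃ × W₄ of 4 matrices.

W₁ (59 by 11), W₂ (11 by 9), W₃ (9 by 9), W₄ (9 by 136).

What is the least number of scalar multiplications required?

Adjacent pairs: W₁W₂ = 59·11·9 = 5841; W₂W₃ = 11·9·9 = 891; W₃W₄ = 9·9·136 = 11016.
Length 3: W₁..W₃: k=1: 0+891+59·11·9=6732; k=2: 5841+0+59·9·9=10620 → min 6732 | W₂..W₄: k=2: 0+11016+11·9·136=24480; k=3: 891+0+11·9·136=14355 → min 14355.
Length 4: W₁..W₄: k=1: 0+14355+59·11·136=102619; k=2: 5841+11016+59·9·136=89073; k=3: 6732+0+59·9·136=78948 → min 78948.
Optimal order: ((W₁ × (W₂ × W₃)) × W₄) with cost 78948.

78948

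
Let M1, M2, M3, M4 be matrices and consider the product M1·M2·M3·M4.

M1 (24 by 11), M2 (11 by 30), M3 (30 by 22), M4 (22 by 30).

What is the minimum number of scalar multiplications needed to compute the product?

Adjacent pairs: M1M2 = 24·11·30 = 7920; M2M3 = 11·30·22 = 7260; M3M4 = 30·22·30 = 19800.
Length 3: M1..M3: k=1: 0+7260+24·11·22=13068; k=2: 7920+0+24·30·22=23760 → min 13068 | M2..M4: k=2: 0+19800+11·30·30=29700; k=3: 7260+0+11·22·30=14520 → min 14520.
Length 4: M1..M4: k=1: 0+14520+24·11·30=22440; k=2: 7920+19800+24·30·30=49320; k=3: 13068+0+24·22·30=28908 → min 22440.
Optimal order: (M1·((M2·M3)·M4)) with cost 22440.

22440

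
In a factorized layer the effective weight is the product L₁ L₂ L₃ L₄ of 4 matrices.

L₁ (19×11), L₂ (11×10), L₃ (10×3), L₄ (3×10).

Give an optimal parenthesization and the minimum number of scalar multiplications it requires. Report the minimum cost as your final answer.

Adjacent pairs: L₁L₂ = 19·11·10 = 2090; L₂L₃ = 11·10·3 = 330; L₃L₄ = 10·3·10 = 300.
Length 3: L₁..L₃: k=1: 0+330+19·11·3=957; k=2: 2090+0+19·10·3=2660 → min 957 | L₂..L₄: k=2: 0+300+11·10·10=1400; k=3: 330+0+11·3·10=660 → min 660.
Length 4: L₁..L₄: k=1: 0+660+19·11·10=2750; k=2: 2090+300+19·10·10=4290; k=3: 957+0+19·3·10=1527 → min 1527.
Optimal parenthesization: ((L₁ (L₂ L₃)) L₄) with cost 1527.

1527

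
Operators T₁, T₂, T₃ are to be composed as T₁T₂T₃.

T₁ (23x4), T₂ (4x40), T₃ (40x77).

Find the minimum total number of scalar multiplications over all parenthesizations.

Order (T₁(T₂T₃)): (T₂T₃): 4×40 by 40×77 → 4×77, cost 4·40·77 = 12320; (T₁(T₂T₃)): 23×4 by 4×77 → 23×77, cost 23·4·77 = 7084; cumulative 19404. Total 19404.
Order ((T₁T₂)T₃): (T₁T₂): 23×4 by 4×40 → 23×40, cost 23·4·40 = 3680; ((T₁T₂)T₃): 23×40 by 40×77 → 23×77, cost 23·40·77 = 70840; cumulative 74520. Total 74520.
Minimum: 19404.

19404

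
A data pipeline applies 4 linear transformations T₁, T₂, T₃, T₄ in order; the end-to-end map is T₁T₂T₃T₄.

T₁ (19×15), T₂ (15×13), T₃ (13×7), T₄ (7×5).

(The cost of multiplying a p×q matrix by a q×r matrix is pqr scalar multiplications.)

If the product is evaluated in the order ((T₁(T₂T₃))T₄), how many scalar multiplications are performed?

(T₂T₃): 15×13 by 13×7 → 15×7, cost 15·13·7 = 1365
(T₁(T₂T₃)): 19×15 by 15×7 → 19×7, cost 19·15·7 = 1995; cumulative 3360
((T₁(T₂T₃))T₄): 19×7 by 7×5 → 19×5, cost 19·7·5 = 665; cumulative 4025
Total: 4025 scalar multiplications.

4025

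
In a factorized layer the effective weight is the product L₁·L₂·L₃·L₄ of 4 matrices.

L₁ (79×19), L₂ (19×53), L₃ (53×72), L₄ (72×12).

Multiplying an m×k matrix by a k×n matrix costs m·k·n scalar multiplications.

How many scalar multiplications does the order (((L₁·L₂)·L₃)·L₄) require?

(L₁·L₂): 79×19 by 19×53 → 79×53, cost 79·19·53 = 79553
((L₁·L₂)·L₃): 79×53 by 53×72 → 79×72, cost 79·53·72 = 301464; cumulative 381017
(((L₁·L₂)·L₃)·L₄): 79×72 by 72×12 → 79×12, cost 79·72·12 = 68256; cumulative 449273
Total: 449273 scalar multiplications.

449273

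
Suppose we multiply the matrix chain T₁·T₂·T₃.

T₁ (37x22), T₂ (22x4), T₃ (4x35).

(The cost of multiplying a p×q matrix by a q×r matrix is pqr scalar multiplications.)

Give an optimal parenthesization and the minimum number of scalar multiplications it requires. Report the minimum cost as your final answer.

8436

(T₁·(T₂·T₃)): cost 31570.
((T₁·T₂)·T₃): cost 8436.
Optimal: ((T₁·T₂)·T₃) with cost 8436.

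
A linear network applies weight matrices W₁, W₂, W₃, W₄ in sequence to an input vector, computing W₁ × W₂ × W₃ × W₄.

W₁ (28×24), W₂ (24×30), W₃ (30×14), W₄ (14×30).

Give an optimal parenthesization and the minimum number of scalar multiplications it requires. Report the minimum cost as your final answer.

Adjacent pairs: W₁W₂ = 28·24·30 = 20160; W₂W₃ = 24·30·14 = 10080; W₃W₄ = 30·14·30 = 12600.
Length 3: W₁..W₃: k=1: 0+10080+28·24·14=19488; k=2: 20160+0+28·30·14=31920 → min 19488 | W₂..W₄: k=2: 0+12600+24·30·30=34200; k=3: 10080+0+24·14·30=20160 → min 20160.
Length 4: W₁..W₄: k=1: 0+20160+28·24·30=40320; k=2: 20160+12600+28·30·30=57960; k=3: 19488+0+28·14·30=31248 → min 31248.
Optimal parenthesization: ((W₁ × (W₂ × W₃)) × W₄) with cost 31248.

31248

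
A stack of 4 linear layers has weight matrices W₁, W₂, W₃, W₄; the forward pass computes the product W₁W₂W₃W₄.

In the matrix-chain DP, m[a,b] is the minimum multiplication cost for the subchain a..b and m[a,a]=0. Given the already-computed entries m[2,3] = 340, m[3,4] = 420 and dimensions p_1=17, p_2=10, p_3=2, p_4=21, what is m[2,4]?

1054

m[2,4] = min over k∈[2,3] of m[2,k]+m[k+1,4]+p_{1}·p_k·p_{4}.
k=2: 0 + 420 + 17·10·21 = 3990; k=3: 340 + 0 + 17·2·21 = 1054.
Minimum: 1054 at k=3.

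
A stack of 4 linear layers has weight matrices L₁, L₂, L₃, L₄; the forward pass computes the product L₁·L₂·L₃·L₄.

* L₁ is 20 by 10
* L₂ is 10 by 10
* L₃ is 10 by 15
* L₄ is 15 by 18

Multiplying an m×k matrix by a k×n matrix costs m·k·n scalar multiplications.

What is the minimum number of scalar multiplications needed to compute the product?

Adjacent pairs: L₁L₂ = 20·10·10 = 2000; L₂L₃ = 10·10·15 = 1500; L₃L₄ = 10·15·18 = 2700.
Length 3: L₁..L₃: k=1: 0+1500+20·10·15=4500; k=2: 2000+0+20·10·15=5000 → min 4500 | L₂..L₄: k=2: 0+2700+10·10·18=4500; k=3: 1500+0+10·15·18=4200 → min 4200.
Length 4: L₁..L₄: k=1: 0+4200+20·10·18=7800; k=2: 2000+2700+20·10·18=8300; k=3: 4500+0+20·15·18=9900 → min 7800.
Optimal order: (L₁·((L₂·L₃)·L₄)) with cost 7800.

7800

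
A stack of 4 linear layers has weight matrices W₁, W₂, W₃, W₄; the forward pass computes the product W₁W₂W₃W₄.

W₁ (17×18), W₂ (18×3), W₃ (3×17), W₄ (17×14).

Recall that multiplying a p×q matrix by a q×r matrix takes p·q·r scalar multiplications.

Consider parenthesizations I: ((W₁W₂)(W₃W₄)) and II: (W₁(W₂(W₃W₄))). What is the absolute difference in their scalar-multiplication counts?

Order I = ((W₁W₂)(W₃W₄)): (W₁W₂): 17×18 by 18×3 → 17×3, cost 17·18·3 = 918; (W₃W₄): 3×17 by 17×14 → 3×14, cost 3·17·14 = 714; ((W₁W₂)(W₃W₄)): 17×3 by 3×14 → 17×14, cost 17·3·14 = 714; cumulative 2346. Total 2346.
Order II = (W₁(W₂(W₃W₄))): (W₃W₄): 3×17 by 17×14 → 3×14, cost 3·17·14 = 714; (W₂(W₃W₄)): 18×3 by 3×14 → 18×14, cost 18·3·14 = 756; cumulative 1470; (W₁(W₂(W₃W₄))): 17×18 by 18×14 → 17×14, cost 17·18·14 = 4284; cumulative 5754. Total 5754.
Difference: |2346 − 5754| = 3408.

3408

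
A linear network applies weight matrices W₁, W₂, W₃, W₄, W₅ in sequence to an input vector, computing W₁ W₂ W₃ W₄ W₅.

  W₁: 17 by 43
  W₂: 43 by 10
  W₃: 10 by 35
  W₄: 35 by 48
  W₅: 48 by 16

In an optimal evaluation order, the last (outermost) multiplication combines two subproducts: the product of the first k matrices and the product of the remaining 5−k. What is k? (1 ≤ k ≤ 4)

Adjacent pairs: W₁W₂ = 17·43·10 = 7310; W₂W₃ = 43·10·35 = 15050; W₃W₄ = 10·35·48 = 16800; W₄W₅ = 35·48·16 = 26880.
Length 3: W₁..W₃: k=1: 0+15050+17·43·35=40635; k=2: 7310+0+17·10·35=13260 → min 13260 | W₂..W₄: k=2: 0+16800+43·10·48=37440; k=3: 15050+0+43·35·48=87290 → min 37440 | W₃..W₅: k=3: 0+26880+10·35·16=32480; k=4: 16800+0+10·48·16=24480 → min 24480.
Length 4: W₁..W₄: k=1: 0+37440+17·43·48=72528; k=2: 7310+16800+17·10·48=32270; k=3: 13260+0+17·35·48=41820 → min 32270 | W₂..W₅: k=2: 0+24480+43·10·16=31360; k=3: 15050+26880+43·35·16=66010; k=4: 37440+0+43·48·16=70464 → min 31360.
Top-level splits: k=1: (W₁..W₁)·(W₂..W₅) → 0+31360+17·43·16 = 43056; k=2: (W₁..W₂)·(W₃..W₅) → 7310+24480+17·10·16 = 34510; k=3: (W₁..W₃)·(W₄..W₅) → 13260+26880+17·35·16 = 49660; k=4: (W₁..W₄)·(W₅..W₅) → 32270+0+17·48·16 = 45326.
Best split is after W₂, i.e. k = 2.

2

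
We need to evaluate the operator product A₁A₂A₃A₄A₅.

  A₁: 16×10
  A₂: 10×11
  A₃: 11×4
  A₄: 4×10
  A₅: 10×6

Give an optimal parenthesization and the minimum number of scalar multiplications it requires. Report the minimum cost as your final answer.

Adjacent pairs: A₁A₂ = 16·10·11 = 1760; A₂A₃ = 10·11·4 = 440; A₃A₄ = 11·4·10 = 440; A₄A₅ = 4·10·6 = 240.
Length 3: A₁..A₃: k=1: 0+440+16·10·4=1080; k=2: 1760+0+16·11·4=2464 → min 1080 | A₂..A₄: k=2: 0+440+10·11·10=1540; k=3: 440+0+10·4·10=840 → min 840 | A₃..A₅: k=3: 0+240+11·4·6=504; k=4: 440+0+11·10·6=1100 → min 504.
Length 4: A₁..A₄: k=1: 0+840+16·10·10=2440; k=2: 1760+440+16·11·10=3960; k=3: 1080+0+16·4·10=1720 → min 1720 | A₂..A₅: k=2: 0+504+10·11·6=1164; k=3: 440+240+10·4·6=920; k=4: 840+0+10·10·6=1440 → min 920.
Length 5: A₁..A₅: k=1: 0+920+16·10·6=1880; k=2: 1760+504+16·11·6=3320; k=3: 1080+240+16·4·6=1704; k=4: 1720+0+16·10·6=2680 → min 1704.
Optimal parenthesization: ((A₁(A₂A₃))(A₄A₅)) with cost 1704.

1704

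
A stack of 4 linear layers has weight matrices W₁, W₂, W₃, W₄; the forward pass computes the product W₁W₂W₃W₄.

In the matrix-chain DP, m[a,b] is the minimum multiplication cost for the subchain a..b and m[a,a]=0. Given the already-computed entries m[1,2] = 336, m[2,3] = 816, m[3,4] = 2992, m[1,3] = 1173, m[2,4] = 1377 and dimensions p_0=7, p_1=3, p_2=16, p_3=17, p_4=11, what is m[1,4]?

1608

m[1,4] = min over k∈[1,3] of m[1,k]+m[k+1,4]+p_{0}·p_k·p_{4}.
k=1: 0 + 1377 + 7·3·11 = 1608; k=2: 336 + 2992 + 7·16·11 = 4560; k=3: 1173 + 0 + 7·17·11 = 2482.
Minimum: 1608 at k=1.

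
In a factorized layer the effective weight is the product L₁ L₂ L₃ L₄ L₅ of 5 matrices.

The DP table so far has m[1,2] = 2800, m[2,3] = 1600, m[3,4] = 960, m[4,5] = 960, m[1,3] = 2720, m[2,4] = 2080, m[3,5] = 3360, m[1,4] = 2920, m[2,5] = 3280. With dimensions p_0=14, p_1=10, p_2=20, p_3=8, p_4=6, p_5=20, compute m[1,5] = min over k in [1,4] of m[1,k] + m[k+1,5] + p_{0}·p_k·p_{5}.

4600

m[1,5] = min over k∈[1,4] of m[1,k]+m[k+1,5]+p_{0}·p_k·p_{5}.
k=1: 0 + 3280 + 14·10·20 = 6080; k=2: 2800 + 3360 + 14·20·20 = 11760; k=3: 2720 + 960 + 14·8·20 = 5920; k=4: 2920 + 0 + 14·6·20 = 4600.
Minimum: 4600 at k=4.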